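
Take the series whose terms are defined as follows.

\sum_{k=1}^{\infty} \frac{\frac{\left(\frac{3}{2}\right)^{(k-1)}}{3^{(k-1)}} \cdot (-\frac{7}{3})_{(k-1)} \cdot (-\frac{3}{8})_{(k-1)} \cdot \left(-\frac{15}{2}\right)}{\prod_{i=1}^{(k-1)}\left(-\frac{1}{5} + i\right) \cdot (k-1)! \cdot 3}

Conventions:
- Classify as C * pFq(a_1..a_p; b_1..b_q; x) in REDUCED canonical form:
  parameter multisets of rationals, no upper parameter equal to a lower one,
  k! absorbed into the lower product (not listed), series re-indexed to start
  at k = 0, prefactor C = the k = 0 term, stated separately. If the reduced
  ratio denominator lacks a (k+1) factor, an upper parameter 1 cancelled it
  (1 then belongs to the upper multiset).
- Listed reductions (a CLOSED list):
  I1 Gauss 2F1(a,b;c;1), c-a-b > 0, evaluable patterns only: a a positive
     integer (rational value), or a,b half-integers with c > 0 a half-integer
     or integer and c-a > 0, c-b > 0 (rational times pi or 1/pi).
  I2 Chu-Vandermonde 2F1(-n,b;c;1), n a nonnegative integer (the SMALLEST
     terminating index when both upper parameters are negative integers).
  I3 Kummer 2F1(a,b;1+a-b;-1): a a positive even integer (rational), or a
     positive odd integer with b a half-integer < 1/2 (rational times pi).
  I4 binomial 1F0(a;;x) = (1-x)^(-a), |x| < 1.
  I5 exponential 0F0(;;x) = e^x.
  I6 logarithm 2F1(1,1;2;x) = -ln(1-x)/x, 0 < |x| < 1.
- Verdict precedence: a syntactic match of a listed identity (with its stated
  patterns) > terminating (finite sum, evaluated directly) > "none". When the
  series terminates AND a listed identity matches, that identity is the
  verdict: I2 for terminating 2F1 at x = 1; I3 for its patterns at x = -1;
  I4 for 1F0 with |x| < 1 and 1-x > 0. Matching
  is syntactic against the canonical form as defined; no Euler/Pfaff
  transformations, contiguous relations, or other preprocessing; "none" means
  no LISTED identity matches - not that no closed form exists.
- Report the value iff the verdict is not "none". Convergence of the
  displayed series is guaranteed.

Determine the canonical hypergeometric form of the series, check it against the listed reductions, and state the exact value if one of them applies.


With C = -\frac{5}{2}: the canonical form is 2F1(-\frac{7}{3}, -\frac{3}{8}; \frac{4}{5}; \frac{1}{2}). Verdict: none (x = \frac{1}{2}): each listed identity misses the multisets {-\frac{7}{3}, -\frac{3}{8}} ; {\frac{4}{5}}.

The tell: from the first term -\frac{5}{2}: the constant factors (C = -5/2, x = 1/2) combine into one prefactor.
Ratio: r(k) = \frac{1}{2} * (k-\frac{7}{3}) (k-\frac{3}{8}) / [(k+\frac{4}{5}) (k+1)] - poly over poly, x = \frac{1}{2} from leading terms; C = -\frac{5}{2} at k = 0.


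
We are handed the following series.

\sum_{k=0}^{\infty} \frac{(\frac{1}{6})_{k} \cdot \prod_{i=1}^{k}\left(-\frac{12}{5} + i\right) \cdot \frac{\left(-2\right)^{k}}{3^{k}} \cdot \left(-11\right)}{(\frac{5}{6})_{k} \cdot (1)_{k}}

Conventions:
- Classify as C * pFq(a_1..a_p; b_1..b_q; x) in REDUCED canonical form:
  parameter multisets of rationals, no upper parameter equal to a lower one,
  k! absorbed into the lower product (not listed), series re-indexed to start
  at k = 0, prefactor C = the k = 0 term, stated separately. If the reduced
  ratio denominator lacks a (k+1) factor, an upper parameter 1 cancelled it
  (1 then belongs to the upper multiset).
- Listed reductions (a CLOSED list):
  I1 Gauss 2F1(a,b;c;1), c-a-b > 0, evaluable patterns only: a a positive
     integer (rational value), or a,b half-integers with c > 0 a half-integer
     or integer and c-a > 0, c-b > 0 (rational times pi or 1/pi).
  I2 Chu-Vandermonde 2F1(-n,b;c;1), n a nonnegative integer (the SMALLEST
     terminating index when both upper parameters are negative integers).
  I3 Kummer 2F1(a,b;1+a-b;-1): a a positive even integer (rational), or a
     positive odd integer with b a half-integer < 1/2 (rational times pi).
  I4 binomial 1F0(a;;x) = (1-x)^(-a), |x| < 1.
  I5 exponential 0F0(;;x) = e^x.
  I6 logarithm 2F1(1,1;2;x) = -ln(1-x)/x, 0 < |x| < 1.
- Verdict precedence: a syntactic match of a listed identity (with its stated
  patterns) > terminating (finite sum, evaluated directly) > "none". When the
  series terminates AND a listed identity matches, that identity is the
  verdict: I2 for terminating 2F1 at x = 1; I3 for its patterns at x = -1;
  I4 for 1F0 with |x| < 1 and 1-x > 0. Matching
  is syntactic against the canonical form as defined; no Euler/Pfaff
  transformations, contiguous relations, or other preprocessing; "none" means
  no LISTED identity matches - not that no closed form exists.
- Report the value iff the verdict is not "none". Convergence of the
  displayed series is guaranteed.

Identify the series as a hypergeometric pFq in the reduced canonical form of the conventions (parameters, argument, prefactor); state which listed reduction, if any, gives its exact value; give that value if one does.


Classification (C = -11): 2F1 with upper {-\frac{7}{5}, \frac{1}{6}}, lower {\frac{5}{6}}, argument x = -\frac{2}{3}. Verdict: none. A 2F1 with upper {-\frac{7}{5}, \frac{1}{6}} fits none of I1-I6 at x = -\frac{2}{3}; the sum runs forever.

Structural cue: t_0 = -11 here, and the running product (C = -11) telescopes to a rising factorial.
Consecutive-term ratio: r(k) = -\frac{2}{3} * (k-\frac{7}{5}) (k+\frac{1}{6}) / [(k+\frac{5}{6}) (k+1)] - rational in k. x = -\frac{2}{3}; t_0 = -11; negate the roots.


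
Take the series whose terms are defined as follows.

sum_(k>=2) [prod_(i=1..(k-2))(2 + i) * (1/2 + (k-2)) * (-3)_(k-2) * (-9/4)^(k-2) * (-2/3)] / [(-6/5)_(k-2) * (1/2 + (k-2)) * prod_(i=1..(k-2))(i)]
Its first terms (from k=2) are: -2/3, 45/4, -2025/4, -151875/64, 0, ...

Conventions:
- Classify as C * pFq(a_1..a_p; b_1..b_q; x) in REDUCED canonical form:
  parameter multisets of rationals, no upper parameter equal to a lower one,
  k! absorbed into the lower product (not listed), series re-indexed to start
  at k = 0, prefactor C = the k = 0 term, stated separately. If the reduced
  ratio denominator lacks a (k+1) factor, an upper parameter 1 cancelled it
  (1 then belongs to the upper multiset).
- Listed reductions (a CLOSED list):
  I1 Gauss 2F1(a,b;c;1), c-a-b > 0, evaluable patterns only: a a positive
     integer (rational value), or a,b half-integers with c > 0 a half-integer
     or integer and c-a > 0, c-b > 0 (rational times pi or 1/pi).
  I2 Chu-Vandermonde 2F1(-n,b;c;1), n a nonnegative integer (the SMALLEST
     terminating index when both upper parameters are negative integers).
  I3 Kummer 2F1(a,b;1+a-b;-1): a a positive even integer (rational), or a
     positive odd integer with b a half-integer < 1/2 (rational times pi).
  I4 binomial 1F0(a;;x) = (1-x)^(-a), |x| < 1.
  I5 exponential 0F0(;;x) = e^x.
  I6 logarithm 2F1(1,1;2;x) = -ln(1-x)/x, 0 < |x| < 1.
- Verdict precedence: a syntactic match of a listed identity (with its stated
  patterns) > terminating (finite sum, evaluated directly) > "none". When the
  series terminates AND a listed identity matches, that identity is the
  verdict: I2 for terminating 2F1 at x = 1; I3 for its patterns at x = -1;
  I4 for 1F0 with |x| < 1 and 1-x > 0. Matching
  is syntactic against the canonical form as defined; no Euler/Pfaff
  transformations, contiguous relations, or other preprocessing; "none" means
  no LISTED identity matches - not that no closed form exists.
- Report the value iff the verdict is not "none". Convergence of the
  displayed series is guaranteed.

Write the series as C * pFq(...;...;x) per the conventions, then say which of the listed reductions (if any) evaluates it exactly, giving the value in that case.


First insight: from the first term -2/3: the product of the first k integers (C = -2/3) is k!.
Term ratio: r(k) = (-9/4) * (k-3) (k+3) / [(k-6/5) (k+1)] - rational; roots negated = parameters, x = (-9/4), C = -2/3.

At argument -9/4: a 2F1 with upper {-3, 3}, lower {-6/5}, scaled by C = -2/3. Verdict: terminating. (-3)_k vanishes past k = 3, leaving a 4-term sum, computed directly. Its exact value is -550793/192.


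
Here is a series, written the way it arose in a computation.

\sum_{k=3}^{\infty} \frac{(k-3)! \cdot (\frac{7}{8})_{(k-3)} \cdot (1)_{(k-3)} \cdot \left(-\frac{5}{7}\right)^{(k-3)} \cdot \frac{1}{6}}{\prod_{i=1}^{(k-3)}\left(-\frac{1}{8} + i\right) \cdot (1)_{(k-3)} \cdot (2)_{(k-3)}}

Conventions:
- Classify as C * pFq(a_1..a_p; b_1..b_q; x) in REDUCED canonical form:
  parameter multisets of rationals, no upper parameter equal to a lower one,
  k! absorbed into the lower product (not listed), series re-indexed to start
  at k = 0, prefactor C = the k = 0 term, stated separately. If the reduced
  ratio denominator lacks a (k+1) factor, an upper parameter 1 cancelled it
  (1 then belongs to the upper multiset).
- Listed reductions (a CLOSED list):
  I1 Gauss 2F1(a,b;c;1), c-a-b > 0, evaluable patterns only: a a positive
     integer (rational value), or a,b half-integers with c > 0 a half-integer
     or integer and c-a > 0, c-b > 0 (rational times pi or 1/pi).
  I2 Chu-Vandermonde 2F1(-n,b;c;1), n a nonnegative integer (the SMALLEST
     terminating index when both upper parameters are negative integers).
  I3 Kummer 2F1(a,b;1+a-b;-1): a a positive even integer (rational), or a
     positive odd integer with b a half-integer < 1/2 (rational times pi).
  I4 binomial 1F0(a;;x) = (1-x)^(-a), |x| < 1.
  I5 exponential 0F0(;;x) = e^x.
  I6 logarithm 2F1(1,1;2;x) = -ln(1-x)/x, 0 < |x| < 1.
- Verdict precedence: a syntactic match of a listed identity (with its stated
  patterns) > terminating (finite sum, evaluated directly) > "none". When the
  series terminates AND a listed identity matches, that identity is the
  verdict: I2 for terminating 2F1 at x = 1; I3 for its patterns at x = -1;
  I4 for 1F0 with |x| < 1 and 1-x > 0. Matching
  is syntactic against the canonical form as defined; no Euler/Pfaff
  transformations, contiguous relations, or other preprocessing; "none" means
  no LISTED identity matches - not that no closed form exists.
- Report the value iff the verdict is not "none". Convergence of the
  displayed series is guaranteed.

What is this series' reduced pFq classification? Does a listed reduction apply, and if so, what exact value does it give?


The tell: t_0 being \frac{1}{6}, the factorial ratio (C = 1/6, x = -5/7) (k+a-1)!/(a-1)! is a rising factorial (a)_k.
Step ratio: r(k) = -\frac{5}{7} * (k+1) (k+1) / [(k+2) (k+1)] - poly over poly, x = -\frac{5}{7} from leading terms; C = \frac{1}{6} at k = 0.

This is \frac{1}{6} * 2F1(1, 1; 2; -\frac{5}{7}) in reduced canonical form. Verdict at x = -\frac{5}{7}: the I6 logarithm reduction matches (the logarithm: parameters (1,1;2), x = -\frac{5}{7}). Its exact value is \frac{7}{30} \cdot \ln\left(\frac{12}{7}\right).


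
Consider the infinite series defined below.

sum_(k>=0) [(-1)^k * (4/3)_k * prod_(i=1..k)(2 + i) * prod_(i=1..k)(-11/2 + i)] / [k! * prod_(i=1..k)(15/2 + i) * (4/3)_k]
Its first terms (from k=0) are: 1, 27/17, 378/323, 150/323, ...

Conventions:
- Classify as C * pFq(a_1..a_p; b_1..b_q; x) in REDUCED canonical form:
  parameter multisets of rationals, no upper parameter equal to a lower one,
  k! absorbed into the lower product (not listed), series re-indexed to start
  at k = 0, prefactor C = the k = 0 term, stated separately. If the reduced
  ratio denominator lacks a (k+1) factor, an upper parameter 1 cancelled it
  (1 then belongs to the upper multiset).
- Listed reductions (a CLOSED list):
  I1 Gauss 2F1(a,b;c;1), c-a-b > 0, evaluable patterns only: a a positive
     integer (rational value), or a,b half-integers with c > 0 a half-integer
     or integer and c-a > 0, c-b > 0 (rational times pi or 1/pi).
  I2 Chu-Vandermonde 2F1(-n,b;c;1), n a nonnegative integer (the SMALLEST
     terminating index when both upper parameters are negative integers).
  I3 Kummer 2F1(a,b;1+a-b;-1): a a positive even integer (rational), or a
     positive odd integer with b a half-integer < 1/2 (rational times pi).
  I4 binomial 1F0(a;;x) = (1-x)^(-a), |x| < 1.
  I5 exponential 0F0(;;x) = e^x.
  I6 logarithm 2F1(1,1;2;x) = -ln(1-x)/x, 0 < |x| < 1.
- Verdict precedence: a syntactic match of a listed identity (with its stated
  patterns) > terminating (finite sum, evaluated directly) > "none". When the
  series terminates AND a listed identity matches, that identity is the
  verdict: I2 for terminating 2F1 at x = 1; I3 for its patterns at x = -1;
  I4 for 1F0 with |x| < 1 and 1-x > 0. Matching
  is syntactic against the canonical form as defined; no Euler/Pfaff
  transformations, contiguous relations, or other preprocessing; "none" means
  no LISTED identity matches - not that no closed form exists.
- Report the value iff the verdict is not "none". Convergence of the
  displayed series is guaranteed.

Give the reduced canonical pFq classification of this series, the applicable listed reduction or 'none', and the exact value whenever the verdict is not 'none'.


Canonical form: C = 1 times 2F1 with upper {-9/2, 3}, lower {17/2}, x = -1. Verdict: Kummer's theorem (I3) applies (x = -1; c = 17/2 equals 1+a-b for upper {-9/2, 3}: listed pattern). Value: (45045/32768) * pi.

Structural cue: t_0 being 1, the running product (C = 1) telescopes to a rising factorial.
Step ratio: r(k) = (-1) * (k-9/2) (k+3) / [(k+17/2) (k+1)] - rational; roots negated = parameters, x = (-1), C = 1.


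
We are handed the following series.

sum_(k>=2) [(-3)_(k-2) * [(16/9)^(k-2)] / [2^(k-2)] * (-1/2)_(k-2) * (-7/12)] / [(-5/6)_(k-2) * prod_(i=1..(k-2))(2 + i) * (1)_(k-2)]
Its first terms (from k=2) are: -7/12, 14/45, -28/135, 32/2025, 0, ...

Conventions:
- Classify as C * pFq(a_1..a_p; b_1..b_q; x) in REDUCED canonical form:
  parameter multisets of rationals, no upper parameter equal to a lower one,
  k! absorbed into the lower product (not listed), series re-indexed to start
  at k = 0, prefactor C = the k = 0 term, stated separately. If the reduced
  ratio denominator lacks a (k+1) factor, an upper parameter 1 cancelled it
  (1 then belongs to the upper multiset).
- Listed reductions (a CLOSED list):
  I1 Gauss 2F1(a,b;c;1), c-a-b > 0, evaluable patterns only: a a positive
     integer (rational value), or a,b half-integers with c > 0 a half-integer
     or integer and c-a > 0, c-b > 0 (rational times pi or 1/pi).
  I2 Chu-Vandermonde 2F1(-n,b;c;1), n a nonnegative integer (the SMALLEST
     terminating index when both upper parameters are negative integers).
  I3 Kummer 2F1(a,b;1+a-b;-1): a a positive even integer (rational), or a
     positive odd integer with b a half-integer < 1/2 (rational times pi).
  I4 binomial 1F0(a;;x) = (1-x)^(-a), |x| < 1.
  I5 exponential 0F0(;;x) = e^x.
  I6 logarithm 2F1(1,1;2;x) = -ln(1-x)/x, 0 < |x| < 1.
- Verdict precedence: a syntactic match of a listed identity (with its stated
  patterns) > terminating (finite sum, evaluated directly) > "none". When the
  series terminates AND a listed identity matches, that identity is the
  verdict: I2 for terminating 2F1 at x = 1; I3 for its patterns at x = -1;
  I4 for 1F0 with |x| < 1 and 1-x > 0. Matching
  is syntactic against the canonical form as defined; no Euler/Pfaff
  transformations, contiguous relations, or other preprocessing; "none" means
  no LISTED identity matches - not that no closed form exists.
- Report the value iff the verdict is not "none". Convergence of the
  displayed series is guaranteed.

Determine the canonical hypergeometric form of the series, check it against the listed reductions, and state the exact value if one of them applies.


Prefactor -7/12, argument 8/9: 2F2 with upper {-3, -1/2} over lower {-5/6, 3}. Verdict: terminating (-3 upstairs). 4 nonzero terms in all; added directly. Value: -3757/8100.

Key observation: t_0 = -7/12 here, and the two k-th powers (C = -7/12) combine into one argument.
Term ratio: r(k) = (8/9) * (k-3) (k-1/2) / [(k-5/6) (k+3) (k+1)] ; factor over Q: parameters, x = (8/9), and C = -7/12.


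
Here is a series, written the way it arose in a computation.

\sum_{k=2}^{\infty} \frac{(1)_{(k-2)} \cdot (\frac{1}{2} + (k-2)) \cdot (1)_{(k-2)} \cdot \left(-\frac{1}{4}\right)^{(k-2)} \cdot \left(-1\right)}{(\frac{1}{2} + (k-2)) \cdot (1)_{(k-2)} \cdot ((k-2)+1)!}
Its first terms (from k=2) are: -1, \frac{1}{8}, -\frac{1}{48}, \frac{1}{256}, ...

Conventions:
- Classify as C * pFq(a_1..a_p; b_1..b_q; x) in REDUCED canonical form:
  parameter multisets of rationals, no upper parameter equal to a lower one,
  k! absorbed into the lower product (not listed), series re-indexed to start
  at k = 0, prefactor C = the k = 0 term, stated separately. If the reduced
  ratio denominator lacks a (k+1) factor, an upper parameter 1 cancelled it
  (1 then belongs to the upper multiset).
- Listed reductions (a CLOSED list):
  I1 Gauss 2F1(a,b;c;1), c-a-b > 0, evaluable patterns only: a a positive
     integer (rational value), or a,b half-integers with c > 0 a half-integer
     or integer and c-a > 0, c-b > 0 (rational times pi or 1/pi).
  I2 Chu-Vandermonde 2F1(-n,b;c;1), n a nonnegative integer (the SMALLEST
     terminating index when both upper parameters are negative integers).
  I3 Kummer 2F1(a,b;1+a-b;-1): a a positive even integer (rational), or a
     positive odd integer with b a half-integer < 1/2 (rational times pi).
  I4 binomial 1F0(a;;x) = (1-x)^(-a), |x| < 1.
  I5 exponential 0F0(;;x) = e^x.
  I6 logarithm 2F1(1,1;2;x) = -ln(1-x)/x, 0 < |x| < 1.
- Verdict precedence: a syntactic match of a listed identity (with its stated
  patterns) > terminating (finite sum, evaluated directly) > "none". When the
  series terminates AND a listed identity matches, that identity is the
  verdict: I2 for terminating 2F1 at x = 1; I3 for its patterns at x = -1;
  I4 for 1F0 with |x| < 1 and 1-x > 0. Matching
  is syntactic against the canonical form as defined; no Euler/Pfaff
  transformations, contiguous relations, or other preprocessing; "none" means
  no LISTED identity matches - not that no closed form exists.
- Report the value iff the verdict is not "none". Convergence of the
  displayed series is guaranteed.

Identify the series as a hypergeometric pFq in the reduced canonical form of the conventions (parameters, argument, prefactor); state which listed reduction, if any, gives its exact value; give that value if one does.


Canonical form: C = -1 times 2F1 with upper {1, 1}, lower {2}, x = -\frac{1}{4}. Verdict: the I6 logarithm reduction matches (the logarithm: parameters (1,1;2), x = -\frac{1}{4}). Value: \left(-4\right) \cdot \ln\left(\frac{5}{4}\right).

Key step: x = -\frac{1}{4} and the denominator's factorial ratio (prefactor -1) is a lower Pochhammer.
Adjacent-term ratio: r(k) = -\frac{1}{4} * (k+1) (k+1) / [(k+2) (k+1)] - rational in k, leading ratio -\frac{1}{4}; with t_0 = -1, classification follows.


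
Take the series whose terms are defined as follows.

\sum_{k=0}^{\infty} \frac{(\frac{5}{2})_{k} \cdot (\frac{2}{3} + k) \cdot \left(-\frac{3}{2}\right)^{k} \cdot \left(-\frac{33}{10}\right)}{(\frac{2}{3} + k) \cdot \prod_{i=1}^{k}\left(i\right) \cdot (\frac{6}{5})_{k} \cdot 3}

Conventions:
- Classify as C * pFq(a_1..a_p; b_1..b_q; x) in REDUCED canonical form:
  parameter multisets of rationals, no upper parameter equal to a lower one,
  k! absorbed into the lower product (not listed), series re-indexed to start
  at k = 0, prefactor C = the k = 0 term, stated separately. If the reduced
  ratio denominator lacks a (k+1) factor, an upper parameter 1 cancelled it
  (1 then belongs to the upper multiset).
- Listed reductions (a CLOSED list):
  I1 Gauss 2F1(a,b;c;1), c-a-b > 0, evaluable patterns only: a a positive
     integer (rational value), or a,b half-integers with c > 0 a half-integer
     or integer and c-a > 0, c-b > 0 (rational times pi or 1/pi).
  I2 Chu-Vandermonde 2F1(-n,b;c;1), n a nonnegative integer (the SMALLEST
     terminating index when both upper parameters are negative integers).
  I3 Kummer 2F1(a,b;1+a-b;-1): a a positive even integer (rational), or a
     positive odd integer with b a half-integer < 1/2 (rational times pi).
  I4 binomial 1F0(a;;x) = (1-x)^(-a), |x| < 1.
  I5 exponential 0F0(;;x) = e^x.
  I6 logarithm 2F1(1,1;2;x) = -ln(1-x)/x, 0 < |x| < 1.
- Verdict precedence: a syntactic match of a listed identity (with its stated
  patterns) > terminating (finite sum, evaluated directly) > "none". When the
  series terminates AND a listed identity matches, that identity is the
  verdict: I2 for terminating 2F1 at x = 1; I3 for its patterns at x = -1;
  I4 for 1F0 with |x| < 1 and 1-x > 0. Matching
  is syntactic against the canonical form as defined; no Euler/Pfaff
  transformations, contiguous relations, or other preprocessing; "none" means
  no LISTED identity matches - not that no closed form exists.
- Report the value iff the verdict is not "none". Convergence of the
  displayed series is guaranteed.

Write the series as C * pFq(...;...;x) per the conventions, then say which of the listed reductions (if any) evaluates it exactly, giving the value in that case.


Reduced: x = -\frac{3}{2}, 1F1, upper = {\frac{5}{2}}, lower = {\frac{6}{5}}, C = -\frac{11}{10}. Verdict: none (x = -\frac{3}{2}): each listed identity misses the multisets {\frac{5}{2}} ; {\frac{6}{5}}.

First insight: x = -\frac{3}{2} and striking the common factor k + 2/3 reduces the term (C = -11/10, x = -3/2).
Ratio: r(k) = -\frac{3}{2} * (k+\frac{5}{2}) / [(k+\frac{6}{5}) (k+1)] - rational; roots negated = parameters, x = -\frac{3}{2}, C = -\frac{11}{10}.


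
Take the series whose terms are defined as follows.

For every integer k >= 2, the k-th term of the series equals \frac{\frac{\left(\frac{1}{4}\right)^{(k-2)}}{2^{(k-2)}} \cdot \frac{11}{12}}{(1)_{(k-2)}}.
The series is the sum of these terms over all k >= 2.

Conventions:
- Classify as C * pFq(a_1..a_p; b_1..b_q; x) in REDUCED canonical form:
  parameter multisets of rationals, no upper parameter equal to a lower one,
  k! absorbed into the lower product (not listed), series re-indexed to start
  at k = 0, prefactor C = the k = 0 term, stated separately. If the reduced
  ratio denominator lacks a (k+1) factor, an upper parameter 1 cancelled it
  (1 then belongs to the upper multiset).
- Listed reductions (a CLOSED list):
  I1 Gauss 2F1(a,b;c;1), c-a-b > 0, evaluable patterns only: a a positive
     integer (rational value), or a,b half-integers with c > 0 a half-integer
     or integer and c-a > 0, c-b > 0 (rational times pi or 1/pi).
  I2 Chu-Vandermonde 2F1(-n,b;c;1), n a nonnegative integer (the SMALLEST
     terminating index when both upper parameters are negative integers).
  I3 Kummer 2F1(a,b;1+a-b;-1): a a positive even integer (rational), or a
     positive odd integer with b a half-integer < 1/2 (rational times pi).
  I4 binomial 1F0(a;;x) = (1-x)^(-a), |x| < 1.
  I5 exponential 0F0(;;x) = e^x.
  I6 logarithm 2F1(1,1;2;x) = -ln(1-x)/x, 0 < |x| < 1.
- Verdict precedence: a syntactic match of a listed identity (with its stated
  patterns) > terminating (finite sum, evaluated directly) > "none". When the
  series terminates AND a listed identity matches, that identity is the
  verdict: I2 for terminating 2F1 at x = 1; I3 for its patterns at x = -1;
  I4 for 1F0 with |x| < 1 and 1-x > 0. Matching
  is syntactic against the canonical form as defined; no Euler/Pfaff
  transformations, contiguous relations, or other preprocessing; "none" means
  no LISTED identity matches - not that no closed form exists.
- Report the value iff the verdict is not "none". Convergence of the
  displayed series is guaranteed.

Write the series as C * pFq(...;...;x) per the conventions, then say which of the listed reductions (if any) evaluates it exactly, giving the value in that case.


Canonical form: C = \frac{11}{12} times 0F0 with upper {-}, lower {-}, x = \frac{1}{8}. Verdict at x = \frac{1}{8}: the I5 exponential reduction matches (the 0F0 exponential series at x = \frac{1}{8}). Its exact value is \frac{11}{12} \cdot e^{\frac{1}{8}}.

Key observation: x = \frac{1}{8} and the two k-th powers (C = 11/12) combine into one argument.
Ratio: r(k) = \frac{1}{8} * 1 / [(k+1)] - poly over poly, x = \frac{1}{8} from leading terms; C = \frac{11}{12} at k = 0.


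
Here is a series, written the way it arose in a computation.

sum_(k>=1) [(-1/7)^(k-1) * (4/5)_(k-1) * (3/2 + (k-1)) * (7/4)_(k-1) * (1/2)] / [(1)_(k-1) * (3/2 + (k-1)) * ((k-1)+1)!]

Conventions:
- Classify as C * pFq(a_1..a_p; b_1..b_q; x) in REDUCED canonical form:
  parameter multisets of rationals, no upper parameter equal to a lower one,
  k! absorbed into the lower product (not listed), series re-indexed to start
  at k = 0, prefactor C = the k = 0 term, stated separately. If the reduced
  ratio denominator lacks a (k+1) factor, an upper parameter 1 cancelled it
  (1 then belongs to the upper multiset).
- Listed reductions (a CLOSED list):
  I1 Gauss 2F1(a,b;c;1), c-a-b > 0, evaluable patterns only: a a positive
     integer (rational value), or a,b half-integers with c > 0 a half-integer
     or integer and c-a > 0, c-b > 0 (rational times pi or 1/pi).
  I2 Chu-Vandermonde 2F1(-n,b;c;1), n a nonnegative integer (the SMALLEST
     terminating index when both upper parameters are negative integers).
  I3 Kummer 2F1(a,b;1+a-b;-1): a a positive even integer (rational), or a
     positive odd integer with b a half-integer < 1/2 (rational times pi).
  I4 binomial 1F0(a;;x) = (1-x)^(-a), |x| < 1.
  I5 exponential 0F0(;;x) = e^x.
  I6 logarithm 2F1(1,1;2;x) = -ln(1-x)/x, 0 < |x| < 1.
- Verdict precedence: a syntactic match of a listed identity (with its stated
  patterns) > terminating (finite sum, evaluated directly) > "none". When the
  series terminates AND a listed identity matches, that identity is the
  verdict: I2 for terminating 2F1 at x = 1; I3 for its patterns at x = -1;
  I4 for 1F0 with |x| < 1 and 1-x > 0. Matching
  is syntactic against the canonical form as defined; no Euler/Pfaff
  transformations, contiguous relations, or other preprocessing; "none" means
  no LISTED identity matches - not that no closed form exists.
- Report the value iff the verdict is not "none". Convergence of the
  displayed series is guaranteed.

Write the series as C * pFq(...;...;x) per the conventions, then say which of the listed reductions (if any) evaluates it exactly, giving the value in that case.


x = -1/7 here; the reduced form reads 2F1, upper {4/5, 7/4}, lower {2}, C = 1/2. Verdict: none. Every listed pattern misses the 2F1 form at -1/7, upper {4/5, 7/4}.

Key step: t_0 being 1/2, (1)_k (C = 1/2) is k! itself.
Adjacent-term ratio: r(k) = (-1/7) * (k+4/5) (k+7/4) / [(k+2) (k+1)] - rational in k, leading ratio (-1/7); with t_0 = 1/2, classification follows.


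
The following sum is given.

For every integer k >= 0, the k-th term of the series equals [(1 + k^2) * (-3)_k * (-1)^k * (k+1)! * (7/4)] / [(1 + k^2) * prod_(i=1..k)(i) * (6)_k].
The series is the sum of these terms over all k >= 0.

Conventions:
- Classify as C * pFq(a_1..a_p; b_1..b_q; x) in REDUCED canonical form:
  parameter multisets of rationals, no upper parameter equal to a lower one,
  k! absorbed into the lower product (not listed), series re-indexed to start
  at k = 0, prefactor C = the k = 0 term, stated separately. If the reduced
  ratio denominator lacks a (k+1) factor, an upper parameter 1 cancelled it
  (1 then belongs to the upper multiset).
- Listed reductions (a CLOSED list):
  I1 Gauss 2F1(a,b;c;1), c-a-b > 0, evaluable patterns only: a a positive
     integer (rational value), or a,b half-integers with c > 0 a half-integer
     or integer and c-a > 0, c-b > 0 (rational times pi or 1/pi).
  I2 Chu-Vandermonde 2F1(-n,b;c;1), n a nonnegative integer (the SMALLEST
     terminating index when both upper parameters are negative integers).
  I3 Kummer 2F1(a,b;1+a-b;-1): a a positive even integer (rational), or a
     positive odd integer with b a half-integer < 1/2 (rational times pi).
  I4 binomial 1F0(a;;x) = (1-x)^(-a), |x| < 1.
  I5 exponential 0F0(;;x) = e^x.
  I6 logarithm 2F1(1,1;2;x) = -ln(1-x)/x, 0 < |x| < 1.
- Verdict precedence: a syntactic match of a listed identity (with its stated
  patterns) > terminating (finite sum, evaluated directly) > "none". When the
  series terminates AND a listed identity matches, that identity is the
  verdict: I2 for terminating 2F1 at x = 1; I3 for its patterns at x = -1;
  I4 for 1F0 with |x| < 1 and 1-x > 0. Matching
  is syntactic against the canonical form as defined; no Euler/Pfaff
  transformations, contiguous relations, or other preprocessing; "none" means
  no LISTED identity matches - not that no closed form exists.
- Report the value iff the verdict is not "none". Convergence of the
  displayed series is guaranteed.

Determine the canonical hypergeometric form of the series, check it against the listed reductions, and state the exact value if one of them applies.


This is 7/4 * 2F1(-3, 2; 6; -1) in reduced canonical form. Verdict: Kummer's theorem (I3) applies (x = -1; c = 6 equals 1+a-b for upper {-3, 2}: listed pattern). Sum: 35/8.

Key observation: from the first term 7/4: the product of the first k integers (prefactor 7/4) is k!.
Consecutive-term ratio: r(k) = (-1) * (k-3) (k+2) / [(k+6) (k+1)] - rational; roots negated = parameters, x = (-1), C = 7/4.


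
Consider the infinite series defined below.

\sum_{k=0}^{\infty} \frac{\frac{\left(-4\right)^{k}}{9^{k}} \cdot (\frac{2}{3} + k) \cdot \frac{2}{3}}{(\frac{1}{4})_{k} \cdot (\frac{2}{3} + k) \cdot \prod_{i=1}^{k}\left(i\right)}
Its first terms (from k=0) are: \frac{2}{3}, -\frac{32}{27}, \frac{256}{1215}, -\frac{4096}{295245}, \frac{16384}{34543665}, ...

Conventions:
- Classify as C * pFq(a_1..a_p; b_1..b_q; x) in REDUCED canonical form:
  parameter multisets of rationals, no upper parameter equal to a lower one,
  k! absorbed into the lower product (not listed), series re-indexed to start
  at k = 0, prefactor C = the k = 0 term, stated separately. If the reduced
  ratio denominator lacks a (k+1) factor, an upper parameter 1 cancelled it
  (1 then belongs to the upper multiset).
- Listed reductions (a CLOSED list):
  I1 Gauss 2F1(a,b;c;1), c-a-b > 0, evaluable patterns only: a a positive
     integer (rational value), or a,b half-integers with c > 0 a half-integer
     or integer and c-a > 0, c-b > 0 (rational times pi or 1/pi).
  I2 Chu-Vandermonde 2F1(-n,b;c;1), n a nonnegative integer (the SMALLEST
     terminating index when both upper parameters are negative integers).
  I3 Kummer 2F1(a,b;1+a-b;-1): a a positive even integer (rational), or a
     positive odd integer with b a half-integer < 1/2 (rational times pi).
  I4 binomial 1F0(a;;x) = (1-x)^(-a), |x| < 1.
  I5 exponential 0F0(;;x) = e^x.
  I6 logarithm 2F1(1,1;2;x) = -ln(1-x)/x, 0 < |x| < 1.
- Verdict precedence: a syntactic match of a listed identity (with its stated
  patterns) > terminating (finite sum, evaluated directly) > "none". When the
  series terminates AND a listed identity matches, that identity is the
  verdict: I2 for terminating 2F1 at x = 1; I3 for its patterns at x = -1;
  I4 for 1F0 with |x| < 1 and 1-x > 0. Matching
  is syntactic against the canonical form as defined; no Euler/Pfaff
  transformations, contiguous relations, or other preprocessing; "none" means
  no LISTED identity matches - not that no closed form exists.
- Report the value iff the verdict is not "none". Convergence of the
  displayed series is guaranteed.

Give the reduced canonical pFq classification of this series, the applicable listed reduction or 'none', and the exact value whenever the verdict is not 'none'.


Canonical form: C = \frac{2}{3} times 0F1 with upper {-}, lower {\frac{1}{4}}, x = -\frac{4}{9}. Verdict: none. A 0F1 with upper {-} fits none of I1-I6 at x = -\frac{4}{9}; the sum runs forever.

Key observation: with t_0 = \frac{2}{3}, striking the common factor k + 2/3 reduces the term (prefactor 2/3).
Term ratio: r(k) = -\frac{4}{9} * 1 / [(k+\frac{1}{4}) (k+1)] - rational in k, leading ratio -\frac{4}{9}; with t_0 = \frac{2}{3}, classification follows.


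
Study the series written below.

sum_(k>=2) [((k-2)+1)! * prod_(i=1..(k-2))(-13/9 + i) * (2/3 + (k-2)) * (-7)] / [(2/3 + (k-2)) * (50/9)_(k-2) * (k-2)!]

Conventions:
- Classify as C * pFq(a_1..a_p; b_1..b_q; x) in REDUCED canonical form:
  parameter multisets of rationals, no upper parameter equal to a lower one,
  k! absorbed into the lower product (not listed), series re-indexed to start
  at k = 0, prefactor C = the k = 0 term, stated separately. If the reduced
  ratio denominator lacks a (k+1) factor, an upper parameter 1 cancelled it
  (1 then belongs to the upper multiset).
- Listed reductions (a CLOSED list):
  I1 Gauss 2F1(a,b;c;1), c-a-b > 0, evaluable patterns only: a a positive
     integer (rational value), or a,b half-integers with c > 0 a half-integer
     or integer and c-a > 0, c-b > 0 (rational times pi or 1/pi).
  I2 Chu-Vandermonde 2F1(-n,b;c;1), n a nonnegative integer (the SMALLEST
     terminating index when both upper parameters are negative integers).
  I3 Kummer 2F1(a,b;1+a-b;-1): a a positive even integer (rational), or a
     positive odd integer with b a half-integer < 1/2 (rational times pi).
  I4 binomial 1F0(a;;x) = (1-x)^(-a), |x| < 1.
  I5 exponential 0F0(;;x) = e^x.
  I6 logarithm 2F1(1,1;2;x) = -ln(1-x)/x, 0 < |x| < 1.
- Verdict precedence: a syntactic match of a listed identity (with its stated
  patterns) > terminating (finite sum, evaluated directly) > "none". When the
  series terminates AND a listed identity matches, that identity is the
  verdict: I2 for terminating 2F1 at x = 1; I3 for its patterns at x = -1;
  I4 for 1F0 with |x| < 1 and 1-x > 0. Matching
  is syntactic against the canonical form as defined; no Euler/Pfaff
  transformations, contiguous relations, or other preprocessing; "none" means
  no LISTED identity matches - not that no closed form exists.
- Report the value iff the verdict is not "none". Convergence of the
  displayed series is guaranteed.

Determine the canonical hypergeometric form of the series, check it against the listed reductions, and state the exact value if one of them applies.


Prefactor -7, argument 1: 2F1 with upper {-4/9, 2} over lower {50/9}. Verdict: this is Gauss's theorem (I1) (x = 1: the Gamma ratio telescopes since c-a-b = 4 > 0 and a = 2 in Z>0). Value: -2296/405.

First insight: t_0 being -7, the running product (prefactor -7) telescopes to a rising factorial.
Step ratio: r(k) = 1 * (k-4/9) (k+2) / [(k+50/9) (k+1)] - rational in k, leading ratio 1; with t_0 = -7, classification follows.


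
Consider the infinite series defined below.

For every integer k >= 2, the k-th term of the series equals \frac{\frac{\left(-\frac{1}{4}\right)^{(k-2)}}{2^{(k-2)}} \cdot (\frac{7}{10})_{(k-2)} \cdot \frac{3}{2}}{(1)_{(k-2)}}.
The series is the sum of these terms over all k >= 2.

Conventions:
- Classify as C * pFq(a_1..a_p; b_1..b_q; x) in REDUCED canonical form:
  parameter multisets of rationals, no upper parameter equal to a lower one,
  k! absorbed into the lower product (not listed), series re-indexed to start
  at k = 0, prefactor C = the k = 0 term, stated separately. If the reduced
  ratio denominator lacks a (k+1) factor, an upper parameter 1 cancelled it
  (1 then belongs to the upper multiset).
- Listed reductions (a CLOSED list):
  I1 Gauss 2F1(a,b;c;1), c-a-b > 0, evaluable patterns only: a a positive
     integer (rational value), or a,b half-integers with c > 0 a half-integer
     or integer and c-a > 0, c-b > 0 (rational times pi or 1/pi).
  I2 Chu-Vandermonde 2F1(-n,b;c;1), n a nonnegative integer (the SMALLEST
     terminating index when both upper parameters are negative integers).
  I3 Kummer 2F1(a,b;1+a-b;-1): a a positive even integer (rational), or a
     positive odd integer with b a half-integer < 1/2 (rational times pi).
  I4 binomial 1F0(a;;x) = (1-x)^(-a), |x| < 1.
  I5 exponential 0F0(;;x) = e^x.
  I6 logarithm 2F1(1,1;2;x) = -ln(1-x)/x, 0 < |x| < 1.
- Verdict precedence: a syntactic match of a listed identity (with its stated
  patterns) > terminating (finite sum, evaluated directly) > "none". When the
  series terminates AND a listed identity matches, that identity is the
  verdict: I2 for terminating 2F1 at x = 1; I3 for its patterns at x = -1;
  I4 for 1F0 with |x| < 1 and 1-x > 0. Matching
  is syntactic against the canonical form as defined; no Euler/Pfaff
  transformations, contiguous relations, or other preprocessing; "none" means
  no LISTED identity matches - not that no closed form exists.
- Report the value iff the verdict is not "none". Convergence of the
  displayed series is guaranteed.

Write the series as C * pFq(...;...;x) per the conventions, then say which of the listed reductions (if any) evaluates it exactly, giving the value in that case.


Prefactor \frac{3}{2}, argument -\frac{1}{8}: 1F0 with upper {\frac{7}{10}} over lower {-}. Verdict at x = -\frac{1}{8}: the I4 binomial reduction matches (the 1F0 binomial series: exponent -7/10, x = -\frac{1}{8}). Hence: \frac{3}{2} \cdot \left(\frac{9}{8}\right)^{-\frac{7}{10}}.

Key observation: x = -\frac{1}{8} and the two k-th powers (prefactor 3/2) combine into one argument.
Step ratio: r(k) = -\frac{1}{8} * (k+\frac{7}{10}) / [(k+1)] - rational in k. x = -\frac{1}{8}; t_0 = \frac{3}{2}; negate the roots.


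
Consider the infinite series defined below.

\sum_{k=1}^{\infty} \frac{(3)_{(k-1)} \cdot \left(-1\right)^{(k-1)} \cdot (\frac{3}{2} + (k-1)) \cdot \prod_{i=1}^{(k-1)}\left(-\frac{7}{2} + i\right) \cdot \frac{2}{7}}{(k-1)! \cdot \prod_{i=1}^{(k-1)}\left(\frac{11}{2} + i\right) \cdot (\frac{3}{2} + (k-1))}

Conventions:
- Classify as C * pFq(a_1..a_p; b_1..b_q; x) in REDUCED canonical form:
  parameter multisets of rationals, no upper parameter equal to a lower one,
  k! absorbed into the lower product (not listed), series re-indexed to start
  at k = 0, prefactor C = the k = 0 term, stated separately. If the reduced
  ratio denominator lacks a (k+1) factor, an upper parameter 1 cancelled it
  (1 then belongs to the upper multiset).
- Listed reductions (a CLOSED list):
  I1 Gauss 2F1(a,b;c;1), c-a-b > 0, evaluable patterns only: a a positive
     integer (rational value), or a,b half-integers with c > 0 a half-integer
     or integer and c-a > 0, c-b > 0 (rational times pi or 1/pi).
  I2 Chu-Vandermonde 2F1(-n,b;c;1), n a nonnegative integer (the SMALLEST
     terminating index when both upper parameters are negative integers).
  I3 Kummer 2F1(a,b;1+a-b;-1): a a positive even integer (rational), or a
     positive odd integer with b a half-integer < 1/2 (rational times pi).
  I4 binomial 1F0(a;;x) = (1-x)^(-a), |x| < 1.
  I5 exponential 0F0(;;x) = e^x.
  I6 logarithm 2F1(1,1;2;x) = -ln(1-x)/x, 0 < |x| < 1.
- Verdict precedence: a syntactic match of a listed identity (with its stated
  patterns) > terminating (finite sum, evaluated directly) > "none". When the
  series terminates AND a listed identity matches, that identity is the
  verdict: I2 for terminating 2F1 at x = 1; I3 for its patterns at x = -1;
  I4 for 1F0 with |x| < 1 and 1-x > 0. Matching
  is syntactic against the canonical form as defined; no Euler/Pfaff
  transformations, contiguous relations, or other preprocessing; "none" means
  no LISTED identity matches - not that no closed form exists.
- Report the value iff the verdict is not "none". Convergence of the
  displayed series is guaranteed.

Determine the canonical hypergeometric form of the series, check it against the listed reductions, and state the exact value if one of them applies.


This is \frac{2}{7} * 2F1(-\frac{5}{2}, 3; \frac{13}{2}; -1) in reduced canonical form. Verdict (x = -1): the Kummer evaluation I3 applies (x = -1; c = \frac{13}{2} equals 1+a-b for upper {-\frac{5}{2}, 3}: listed pattern). Hence: \frac{495}{2048} \cdot \pi.

Key observation: x = -1 and the lower running product (C = 2/7, x = -1) is a rising factorial.
Consecutive-term ratio: r(k) = -1 * (k-\frac{5}{2}) (k+3) / [(k+\frac{13}{2}) (k+1)] - rational in k, leading ratio -1; with t_0 = \frac{2}{7}, classification follows.


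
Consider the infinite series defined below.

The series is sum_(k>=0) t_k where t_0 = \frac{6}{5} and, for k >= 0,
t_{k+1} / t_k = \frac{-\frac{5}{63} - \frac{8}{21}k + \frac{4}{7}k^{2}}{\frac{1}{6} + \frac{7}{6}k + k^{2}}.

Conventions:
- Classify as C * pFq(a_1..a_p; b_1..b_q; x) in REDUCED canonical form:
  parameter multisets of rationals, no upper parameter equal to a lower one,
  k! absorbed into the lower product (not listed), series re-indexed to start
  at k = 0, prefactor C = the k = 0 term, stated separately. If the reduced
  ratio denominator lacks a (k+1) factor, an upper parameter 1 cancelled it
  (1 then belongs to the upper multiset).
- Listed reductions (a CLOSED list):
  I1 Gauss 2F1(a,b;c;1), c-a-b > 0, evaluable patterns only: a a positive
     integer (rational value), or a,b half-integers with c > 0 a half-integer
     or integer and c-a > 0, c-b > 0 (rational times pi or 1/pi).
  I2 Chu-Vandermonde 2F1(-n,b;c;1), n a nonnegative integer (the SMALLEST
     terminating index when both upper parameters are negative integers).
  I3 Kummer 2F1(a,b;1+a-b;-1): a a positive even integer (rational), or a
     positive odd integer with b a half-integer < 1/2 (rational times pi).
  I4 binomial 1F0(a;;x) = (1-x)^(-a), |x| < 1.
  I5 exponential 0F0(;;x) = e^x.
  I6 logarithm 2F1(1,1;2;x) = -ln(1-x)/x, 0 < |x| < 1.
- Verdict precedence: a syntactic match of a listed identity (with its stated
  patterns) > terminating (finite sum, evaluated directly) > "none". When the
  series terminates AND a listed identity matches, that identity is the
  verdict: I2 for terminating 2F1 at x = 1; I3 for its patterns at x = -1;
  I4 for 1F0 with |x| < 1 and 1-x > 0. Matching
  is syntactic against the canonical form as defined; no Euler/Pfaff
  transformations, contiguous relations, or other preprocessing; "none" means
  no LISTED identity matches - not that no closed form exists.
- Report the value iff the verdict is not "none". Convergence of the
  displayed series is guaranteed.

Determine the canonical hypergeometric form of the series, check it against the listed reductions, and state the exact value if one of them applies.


This is \frac{6}{5} * 1F0(-\frac{5}{6}; -; \frac{4}{7}) in reduced canonical form. Verdict: this is the binomial series (I4) (the 1F0 binomial series: exponent 5/6, x = \frac{4}{7}). Sum: \frac{6}{5} \cdot \left(\frac{3}{7}\right)^{\frac{5}{6}}.

Key step: with t_0 = \frac{6}{5}, factor the ratio over Q (C = 6/5): negated roots = parameters.
Term ratio: r(k) = \frac{4}{7} * (k-\frac{5}{6}) / [(k+1)] - rational in k. x = \frac{4}{7}; t_0 = \frac{6}{5}; negate the roots.
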